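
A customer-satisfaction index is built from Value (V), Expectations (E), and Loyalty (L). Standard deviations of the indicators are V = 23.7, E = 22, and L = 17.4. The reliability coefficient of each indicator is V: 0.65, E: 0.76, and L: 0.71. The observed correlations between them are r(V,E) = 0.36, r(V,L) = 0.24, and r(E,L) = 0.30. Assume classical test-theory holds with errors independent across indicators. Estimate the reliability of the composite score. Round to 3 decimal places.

0.814

Var(V+E+L) = 23.7² + 22² + 17.4² + 2·[23.7·22·0.36 + 23.7·17.4·0.24 + 22·17.4·0.30] = 1348.45 + 803.03 = 2151.48.
With uncorrelated errors the cross-covariances are all true-score covariance, so they carry over unchanged; only the diagonal terms shrink to ρᵢσᵢ².
True-score variance = [23.7²·0.65 + 22²·0.76 + 17.4²·0.71] + 803.03 = 947.898 + 803.03 = 1750.93.
Reliability = 1750.93 / 2151.48 = 0.814.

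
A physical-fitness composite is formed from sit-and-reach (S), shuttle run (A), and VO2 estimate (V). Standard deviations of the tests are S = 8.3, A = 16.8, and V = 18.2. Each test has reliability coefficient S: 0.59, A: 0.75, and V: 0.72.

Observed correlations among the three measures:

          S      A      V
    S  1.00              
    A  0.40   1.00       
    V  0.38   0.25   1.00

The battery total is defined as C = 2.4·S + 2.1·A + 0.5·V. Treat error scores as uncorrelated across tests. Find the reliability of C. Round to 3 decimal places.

Var(C) = 2.4²·8.3² + 2.1²·16.8² + 0.5²·18.2² + 2·[5.04·8.3·16.8·0.40 + 1.2·8.3·18.2·0.38 + 1.05·16.8·18.2·0.25] = 1724.29 + 860.513 = 2584.81.
With uncorrelated errors the cross-covariances are all true-score covariance, so they carry over unchanged; only the diagonal terms shrink to ρᵢσᵢ².
True-score variance = [2.4²·8.3²·0.59 + 2.1²·16.8²·0.75 + 0.5²·18.2²·0.72] + 860.513 = 1227.25 + 860.513 = 2087.76.
Reliability = 2087.76 / 2584.81 = 0.808.

0.808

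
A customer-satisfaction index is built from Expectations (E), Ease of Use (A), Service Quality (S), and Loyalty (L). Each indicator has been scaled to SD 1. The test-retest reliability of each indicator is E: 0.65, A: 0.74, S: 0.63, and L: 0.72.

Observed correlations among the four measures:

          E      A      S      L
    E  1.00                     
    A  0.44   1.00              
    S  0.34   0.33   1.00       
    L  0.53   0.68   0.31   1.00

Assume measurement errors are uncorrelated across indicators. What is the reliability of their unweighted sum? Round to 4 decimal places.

0.8639

Var(E+A+S+L) = 4 + 2·[0.44 + 0.34 + 0.53 + 0.33 + 0.68 + 0.31] = 4 + 5.26 = 9.26.
Because errors are independent across components, Cov(Tᵢ,Tⱼ) = Cov(Xᵢ,Xⱼ); the off-diagonal part of the true-score variance is the same as above.
True-score variance = [0.65 + 0.74 + 0.63 + 0.72] + 5.26 = 2.74 + 5.26 = 8.
Reliability = 8 / 9.26 = 0.8639.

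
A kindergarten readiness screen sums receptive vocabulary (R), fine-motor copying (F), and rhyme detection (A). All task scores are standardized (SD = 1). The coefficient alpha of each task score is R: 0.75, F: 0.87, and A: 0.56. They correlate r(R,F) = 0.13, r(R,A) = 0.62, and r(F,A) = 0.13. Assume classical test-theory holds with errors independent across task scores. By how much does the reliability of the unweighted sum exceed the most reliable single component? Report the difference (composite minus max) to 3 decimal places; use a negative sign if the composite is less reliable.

Var(sum) = 3 + 1.76 = 4.76; true-score variance = 2.18 + 1.76 = 3.94; composite reliability = 0.8277.
Max component reliability = 0.8700.
Difference = 0.8277 − 0.8700 = -0.042.

-0.042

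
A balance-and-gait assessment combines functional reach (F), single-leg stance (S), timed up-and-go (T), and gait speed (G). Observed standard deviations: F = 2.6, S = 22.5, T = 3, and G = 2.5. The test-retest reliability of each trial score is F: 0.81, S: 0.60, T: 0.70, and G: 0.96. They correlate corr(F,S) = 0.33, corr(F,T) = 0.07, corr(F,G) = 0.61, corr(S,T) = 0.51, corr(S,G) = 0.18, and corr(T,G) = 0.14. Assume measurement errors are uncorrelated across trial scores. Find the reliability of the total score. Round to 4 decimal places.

Var(F+S+T+G) = 2.6² + 22.5² + 3² + 2.5² + 2·[2.6·22.5·0.33 + 2.6·3·0.07 + 2.6·2.5·0.61 + 22.5·3·0.51 + 22.5·2.5·0.18 + 3·2.5·0.14] = 528.26 + 138.832 = 667.092.
With uncorrelated errors the cross-covariances are all true-score covariance, so they carry over unchanged; only the diagonal terms shrink to ρᵢσᵢ².
True-score variance = [2.6²·0.81 + 22.5²·0.60 + 3²·0.70 + 2.5²·0.96] + 138.832 = 321.526 + 138.832 = 460.358.
Reliability = 460.358 / 667.092 = 0.6901.

0.6901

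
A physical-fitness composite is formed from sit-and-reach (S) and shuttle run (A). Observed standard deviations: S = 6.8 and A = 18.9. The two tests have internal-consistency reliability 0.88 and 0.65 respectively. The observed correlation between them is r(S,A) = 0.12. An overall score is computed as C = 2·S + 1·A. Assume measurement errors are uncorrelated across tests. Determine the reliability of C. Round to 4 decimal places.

0.7562

Var(C) = 2²·6.8² + 18.9² + 2·[2·6.8·18.9·0.12] = 542.17 + 61.6896 = 603.86.
Because errors are independent across components, Cov(Tᵢ,Tⱼ) = Cov(Xᵢ,Xⱼ); the off-diagonal part of the true-score variance is the same as above.
True-score variance = [2²·6.8²·0.88 + 18.9²·0.65] + 61.6896 = 394.951 + 61.6896 = 456.641.
Reliability = 456.641 / 603.86 = 0.7562.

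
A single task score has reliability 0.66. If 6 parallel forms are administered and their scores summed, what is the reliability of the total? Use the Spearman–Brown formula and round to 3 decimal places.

0.921

ρ_k = kρ / (1 + (k−1)ρ) = 6·0.66 / (1 + 5·0.66) = 3.960 / 4.300 = 0.921.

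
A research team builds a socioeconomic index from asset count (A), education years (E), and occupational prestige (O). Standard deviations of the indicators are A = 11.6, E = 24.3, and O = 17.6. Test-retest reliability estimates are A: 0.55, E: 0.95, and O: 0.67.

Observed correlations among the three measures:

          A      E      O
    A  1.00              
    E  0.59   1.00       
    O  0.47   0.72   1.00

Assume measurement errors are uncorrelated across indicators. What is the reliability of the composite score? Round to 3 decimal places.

Var(A+E+O) = 11.6² + 24.3² + 17.6² + 2·[11.6·24.3·0.59 + 11.6·17.6·0.47 + 24.3·17.6·0.72] = 1034.81 + 1140.39 = 2175.2.
Under uncorrelated errors the observed covariances equal the true-score covariances, so only the own-variance terms attenuate.
True-score variance = [11.6²·0.55 + 24.3²·0.95 + 17.6²·0.67] + 1140.39 = 842.513 + 1140.39 = 1982.9.
Reliability = 1982.9 / 2175.2 = 0.912.

0.912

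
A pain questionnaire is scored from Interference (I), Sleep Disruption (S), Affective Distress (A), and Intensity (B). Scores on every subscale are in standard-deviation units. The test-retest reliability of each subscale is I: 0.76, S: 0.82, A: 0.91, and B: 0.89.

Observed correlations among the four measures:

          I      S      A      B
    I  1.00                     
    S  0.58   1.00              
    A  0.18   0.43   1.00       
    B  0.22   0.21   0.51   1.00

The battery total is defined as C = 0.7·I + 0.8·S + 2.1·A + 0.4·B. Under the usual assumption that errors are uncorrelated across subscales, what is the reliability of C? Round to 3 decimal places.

0.931

Var(C) = 0.7² + 0.8² + 2.1² + 0.4² + 2·[0.56·0.58 + 1.47·0.18 + 0.28·0.22 + 1.68·0.43 + 0.32·0.21 + 0.84·0.51] = 5.7 + 3.738 = 9.438.
With uncorrelated errors the cross-covariances are all true-score covariance, so they carry over unchanged; only the diagonal terms shrink to ρᵢσᵢ².
True-score variance = [0.7²·0.76 + 0.8²·0.82 + 2.1²·0.91 + 0.4²·0.89] + 3.738 = 5.0527 + 3.738 = 8.7907.
Reliability = 8.7907 / 9.438 = 0.931.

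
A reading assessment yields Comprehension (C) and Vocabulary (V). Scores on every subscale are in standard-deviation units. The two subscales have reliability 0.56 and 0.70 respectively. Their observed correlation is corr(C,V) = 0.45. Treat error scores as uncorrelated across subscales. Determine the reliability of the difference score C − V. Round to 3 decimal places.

Var(C−V) = 1 + 1 − 2·0.45 = 2 − 0.9 = 1.1.
With uncorrelated errors the cross-covariances are all true-score covariance, so they carry over unchanged; only the diagonal terms shrink to ρᵢσᵢ².
True-score variance = [0.56 + 0.70] − 0.9 = 1.26 − 0.9 = 0.36.
Reliability = 0.36 / 1.1 = 0.327.

0.327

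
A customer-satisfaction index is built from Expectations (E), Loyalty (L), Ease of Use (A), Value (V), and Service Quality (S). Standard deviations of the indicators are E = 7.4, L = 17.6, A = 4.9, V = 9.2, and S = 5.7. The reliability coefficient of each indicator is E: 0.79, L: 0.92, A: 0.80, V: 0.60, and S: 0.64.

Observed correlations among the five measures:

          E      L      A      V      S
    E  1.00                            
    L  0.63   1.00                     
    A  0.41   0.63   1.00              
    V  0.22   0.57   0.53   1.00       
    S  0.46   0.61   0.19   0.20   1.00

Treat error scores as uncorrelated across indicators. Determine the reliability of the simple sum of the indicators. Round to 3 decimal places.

Var(E+L+A+V+S) = 7.4² + 17.6² + 4.9² + 9.2² + 5.7² + 2·[7.4·17.6·0.63 + 7.4·4.9·0.41 + 7.4·9.2·0.22 + 7.4·5.7·0.46 + 17.6·4.9·0.63 + 17.6·9.2·0.57 + 17.6·5.7·0.61 + 4.9·9.2·0.53 + 4.9·5.7·0.19 + 9.2·5.7·0.20] = 505.66 + 757.612 = 1263.27.
With uncorrelated errors the cross-covariances are all true-score covariance, so they carry over unchanged; only the diagonal terms shrink to ρᵢσᵢ².
True-score variance = [7.4²·0.79 + 17.6²·0.92 + 4.9²·0.80 + 9.2²·0.60 + 5.7²·0.64] + 757.612 = 419.025 + 757.612 = 1176.64.
Reliability = 1176.64 / 1263.27 = 0.931.

0.931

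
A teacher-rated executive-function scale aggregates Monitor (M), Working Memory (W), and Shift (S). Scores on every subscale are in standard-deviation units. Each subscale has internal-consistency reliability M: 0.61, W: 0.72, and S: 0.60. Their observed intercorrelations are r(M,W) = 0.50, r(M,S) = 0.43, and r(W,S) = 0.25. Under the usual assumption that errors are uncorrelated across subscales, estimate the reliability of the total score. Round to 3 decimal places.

0.800

Var(M+W+S) = 3 + 2·[0.50 + 0.43 + 0.25] = 3 + 2.36 = 5.36.
Under uncorrelated errors the observed covariances equal the true-score covariances, so only the own-variance terms attenuate.
True-score variance = [0.61 + 0.72 + 0.60] + 2.36 = 1.93 + 2.36 = 4.29.
Reliability = 4.29 / 5.36 = 0.800.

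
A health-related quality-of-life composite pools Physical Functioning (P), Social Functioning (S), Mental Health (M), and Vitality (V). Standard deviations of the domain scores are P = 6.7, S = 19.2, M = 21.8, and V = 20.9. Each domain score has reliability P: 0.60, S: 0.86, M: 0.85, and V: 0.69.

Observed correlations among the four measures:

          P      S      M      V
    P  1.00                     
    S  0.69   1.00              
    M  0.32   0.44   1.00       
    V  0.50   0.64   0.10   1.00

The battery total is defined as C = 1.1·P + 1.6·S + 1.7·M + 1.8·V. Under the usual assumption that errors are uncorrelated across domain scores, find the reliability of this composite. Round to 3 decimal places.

0.891

Var(C) = 1.1²·6.7² + 1.6²·19.2² + 1.7²·21.8² + 1.8²·20.9² + 2·[1.76·6.7·19.2·0.69 + 1.87·6.7·21.8·0.32 + 1.98·6.7·20.9·0.50 + 2.72·19.2·21.8·0.44 + 2.88·19.2·20.9·0.64 + 3.06·21.8·20.9·0.10] = 3786.74 + 3524.49 = 7311.23.
Because errors are independent across components, Cov(Tᵢ,Tⱼ) = Cov(Xᵢ,Xⱼ); the off-diagonal part of the true-score variance is the same as above.
True-score variance = [1.1²·6.7²·0.60 + 1.6²·19.2²·0.86 + 1.7²·21.8²·0.85 + 1.8²·20.9²·0.69] + 3524.49 = 2988.15 + 3524.49 = 6512.64.
Reliability = 6512.64 / 7311.23 = 0.891.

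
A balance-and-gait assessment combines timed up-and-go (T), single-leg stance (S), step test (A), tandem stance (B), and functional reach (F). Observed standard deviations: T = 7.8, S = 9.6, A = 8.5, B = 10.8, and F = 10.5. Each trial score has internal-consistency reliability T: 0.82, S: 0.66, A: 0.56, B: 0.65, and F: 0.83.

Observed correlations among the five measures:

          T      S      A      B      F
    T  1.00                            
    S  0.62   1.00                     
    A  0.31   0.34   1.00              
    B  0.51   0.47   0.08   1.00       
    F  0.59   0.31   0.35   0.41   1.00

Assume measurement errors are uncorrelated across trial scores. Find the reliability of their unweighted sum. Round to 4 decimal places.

Var(T+S+A+B+F) = 7.8² + 9.6² + 8.5² + 10.8² + 10.5² + 2·[7.8·9.6·0.62 + 7.8·8.5·0.31 + 7.8·10.8·0.51 + 7.8·10.5·0.59 + 9.6·8.5·0.34 + 9.6·10.8·0.47 + 9.6·10.5·0.31 + 8.5·10.8·0.08 + 8.5·10.5·0.35 + 10.8·10.5·0.41] = 452.14 + 702.118 = 1154.26.
Under uncorrelated errors the observed covariances equal the true-score covariances, so only the own-variance terms attenuate.
True-score variance = [7.8²·0.82 + 9.6²·0.66 + 8.5²·0.56 + 10.8²·0.65 + 10.5²·0.83] + 702.118 = 318.498 + 702.118 = 1020.62.
Reliability = 1020.62 / 1154.26 = 0.8842.

0.8842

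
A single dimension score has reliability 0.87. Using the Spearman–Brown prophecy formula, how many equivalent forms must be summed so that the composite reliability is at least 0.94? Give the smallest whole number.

k ≥ ρ*(1−ρ₁)/(ρ₁(1−ρ*)) = 0.94·0.13 / (0.87·0.06) = 2.341.
Smallest integer k = 3.

3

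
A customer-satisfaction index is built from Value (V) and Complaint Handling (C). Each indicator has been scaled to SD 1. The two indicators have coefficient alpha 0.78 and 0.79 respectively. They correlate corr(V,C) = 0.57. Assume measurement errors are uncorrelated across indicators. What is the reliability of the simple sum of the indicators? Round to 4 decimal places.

0.8631

Var(V+C) = 2 + 2·[0.57] = 2 + 1.14 = 3.14.
With uncorrelated errors the cross-covariances are all true-score covariance, so they carry over unchanged; only the diagonal terms shrink to ρᵢσᵢ².
True-score variance = [0.78 + 0.79] + 1.14 = 1.57 + 1.14 = 2.71.
Reliability = 2.71 / 3.14 = 0.8631.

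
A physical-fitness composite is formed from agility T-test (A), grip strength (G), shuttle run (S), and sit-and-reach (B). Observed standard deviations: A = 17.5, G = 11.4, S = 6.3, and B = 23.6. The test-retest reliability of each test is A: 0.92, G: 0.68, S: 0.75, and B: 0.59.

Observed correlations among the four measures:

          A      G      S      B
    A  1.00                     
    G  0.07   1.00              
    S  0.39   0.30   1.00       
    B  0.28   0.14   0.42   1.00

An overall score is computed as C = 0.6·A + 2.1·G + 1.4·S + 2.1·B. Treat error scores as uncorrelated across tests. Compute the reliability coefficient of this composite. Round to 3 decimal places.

0.726

Var(C) = 0.6²·17.5² + 2.1²·11.4² + 1.4²·6.3² + 2.1²·23.6² + 2·[1.26·17.5·11.4·0.07 + 0.84·17.5·6.3·0.39 + 1.26·17.5·23.6·0.28 + 2.94·11.4·6.3·0.30 + 4.41·11.4·23.6·0.14 + 2.94·6.3·23.6·0.42] = 3217.36 + 1224.92 = 4442.28.
Under uncorrelated errors the observed covariances equal the true-score covariances, so only the own-variance terms attenuate.
True-score variance = [0.6²·17.5²·0.92 + 2.1²·11.4²·0.68 + 1.4²·6.3²·0.75 + 2.1²·23.6²·0.59] + 1224.92 = 1998.65 + 1224.92 = 3223.57.
Reliability = 3223.57 / 4442.28 = 0.726.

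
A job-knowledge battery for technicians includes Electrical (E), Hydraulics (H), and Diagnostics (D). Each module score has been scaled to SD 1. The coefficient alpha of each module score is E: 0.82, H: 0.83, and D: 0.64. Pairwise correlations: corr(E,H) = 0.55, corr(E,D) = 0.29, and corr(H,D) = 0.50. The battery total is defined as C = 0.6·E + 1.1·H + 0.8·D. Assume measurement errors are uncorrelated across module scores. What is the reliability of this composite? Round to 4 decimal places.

0.8777

Var(C) = 0.6² + 1.1² + 0.8² + 2·[0.66·0.55 + 0.48·0.29 + 0.88·0.50] = 2.21 + 1.8844 = 4.0944.
Because errors are independent across components, Cov(Tᵢ,Tⱼ) = Cov(Xᵢ,Xⱼ); the off-diagonal part of the true-score variance is the same as above.
True-score variance = [0.6²·0.82 + 1.1²·0.83 + 0.8²·0.64] + 1.8844 = 1.7091 + 1.8844 = 3.5935.
Reliability = 3.5935 / 4.0944 = 0.8777.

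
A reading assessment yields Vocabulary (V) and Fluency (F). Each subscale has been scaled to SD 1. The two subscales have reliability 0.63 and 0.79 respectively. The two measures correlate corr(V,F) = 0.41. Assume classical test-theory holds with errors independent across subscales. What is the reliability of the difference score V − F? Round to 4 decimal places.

0.5085

Var(V−F) = 1 + 1 − 2·0.41 = 2 − 0.82 = 1.18.
With uncorrelated errors the cross-covariances are all true-score covariance, so they carry over unchanged; only the diagonal terms shrink to ρᵢσᵢ².
True-score variance = [0.63 + 0.79] − 0.82 = 1.42 − 0.82 = 0.6.
Reliability = 0.6 / 1.18 = 0.5085.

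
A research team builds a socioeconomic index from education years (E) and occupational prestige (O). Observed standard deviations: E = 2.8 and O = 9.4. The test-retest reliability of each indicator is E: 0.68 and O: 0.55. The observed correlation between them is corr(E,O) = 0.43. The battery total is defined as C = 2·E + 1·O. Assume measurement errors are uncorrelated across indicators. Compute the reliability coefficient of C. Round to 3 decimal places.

0.698

Var(C) = 2²·2.8² + 9.4² + 2·[2·2.8·9.4·0.43] = 119.72 + 45.2704 = 164.99.
Under uncorrelated errors the observed covariances equal the true-score covariances, so only the own-variance terms attenuate.
True-score variance = [2²·2.8²·0.68 + 9.4²·0.55] + 45.2704 = 69.9228 + 45.2704 = 115.193.
Reliability = 115.193 / 164.99 = 0.698.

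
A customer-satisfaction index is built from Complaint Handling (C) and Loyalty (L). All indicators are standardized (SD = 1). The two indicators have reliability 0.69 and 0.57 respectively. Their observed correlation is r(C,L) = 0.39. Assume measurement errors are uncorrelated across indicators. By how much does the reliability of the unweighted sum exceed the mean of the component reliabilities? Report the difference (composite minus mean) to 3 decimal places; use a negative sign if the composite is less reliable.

Var(sum) = 2 + 0.78 = 2.78; true-score variance = 1.26 + 0.78 = 2.04; composite reliability = 0.7338.
Mean component reliability = 0.6300.
Difference = 0.7338 − 0.6300 = 0.104.

0.104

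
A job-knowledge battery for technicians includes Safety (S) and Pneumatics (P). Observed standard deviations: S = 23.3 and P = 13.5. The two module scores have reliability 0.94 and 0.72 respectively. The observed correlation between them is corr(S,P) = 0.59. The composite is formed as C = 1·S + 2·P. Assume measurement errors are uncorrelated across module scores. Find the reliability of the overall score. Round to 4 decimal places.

0.8825

Var(C) = 23.3² + 2²·13.5² + 2·[2·23.3·13.5·0.59] = 1271.89 + 742.338 = 2014.23.
Under uncorrelated errors the observed covariances equal the true-score covariances, so only the own-variance terms attenuate.
True-score variance = [23.3²·0.94 + 2²·13.5²·0.72] + 742.338 = 1035.2 + 742.338 = 1777.53.
Reliability = 1777.53 / 2014.23 = 0.8825.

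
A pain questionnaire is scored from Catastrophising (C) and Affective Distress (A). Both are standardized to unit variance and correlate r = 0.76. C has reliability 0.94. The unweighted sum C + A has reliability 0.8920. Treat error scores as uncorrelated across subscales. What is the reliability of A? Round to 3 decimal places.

Var(C+A) = 2 + 2·0.76 = 3.520.
True-score variance = ρ_C + ρ_A + 2·0.76, so 0.8920 = (0.94 + ρ_A + 1.52) / 3.520.
ρ_A = 0.8920·3.520 − 0.94 − 1.52 = 0.680.

0.680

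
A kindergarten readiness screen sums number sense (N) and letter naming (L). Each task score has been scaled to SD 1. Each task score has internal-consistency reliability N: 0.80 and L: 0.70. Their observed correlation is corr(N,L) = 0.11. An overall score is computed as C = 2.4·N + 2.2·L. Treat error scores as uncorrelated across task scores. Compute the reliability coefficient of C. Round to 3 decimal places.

Var(C) = 2.4² + 2.2² + 2·[5.28·0.11] = 10.6 + 1.1616 = 11.7616.
Under uncorrelated errors the observed covariances equal the true-score covariances, so only the own-variance terms attenuate.
True-score variance = [2.4²·0.80 + 2.2²·0.70] + 1.1616 = 7.996 + 1.1616 = 9.1576.
Reliability = 9.1576 / 11.7616 = 0.779.

0.779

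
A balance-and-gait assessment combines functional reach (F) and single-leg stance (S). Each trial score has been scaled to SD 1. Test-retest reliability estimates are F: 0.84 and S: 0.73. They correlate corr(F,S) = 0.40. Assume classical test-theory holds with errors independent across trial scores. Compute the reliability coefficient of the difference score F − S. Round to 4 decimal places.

0.6417

Var(F−S) = 1 + 1 − 2·0.40 = 2 − 0.8 = 1.2.
With uncorrelated errors the cross-covariances are all true-score covariance, so they carry over unchanged; only the diagonal terms shrink to ρᵢσᵢ².
True-score variance = [0.84 + 0.73] − 0.8 = 1.57 − 0.8 = 0.77.
Reliability = 0.77 / 1.2 = 0.6417.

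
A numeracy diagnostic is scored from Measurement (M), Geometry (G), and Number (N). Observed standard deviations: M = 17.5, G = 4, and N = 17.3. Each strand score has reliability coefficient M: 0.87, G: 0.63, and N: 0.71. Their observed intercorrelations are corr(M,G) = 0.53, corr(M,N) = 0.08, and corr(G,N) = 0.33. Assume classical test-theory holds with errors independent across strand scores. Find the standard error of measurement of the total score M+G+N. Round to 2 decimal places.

Var(total) = 621.54 + 168.312 = 789.852.
True-score variance = 489.013 + 168.312 = 657.325, so reliability = 0.8322.
Error variance = 789.852 − 657.325 = 132.527; SEM = √132.527 = 11.51.

11.51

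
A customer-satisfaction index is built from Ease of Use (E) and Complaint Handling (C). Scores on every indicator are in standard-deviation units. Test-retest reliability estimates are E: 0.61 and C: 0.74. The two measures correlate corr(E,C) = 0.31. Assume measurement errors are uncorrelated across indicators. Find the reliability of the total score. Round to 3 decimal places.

Var(E+C) = 2 + 2·[0.31] = 2 + 0.62 = 2.62.
Because errors are independent across components, Cov(Tᵢ,Tⱼ) = Cov(Xᵢ,Xⱼ); the off-diagonal part of the true-score variance is the same as above.
True-score variance = [0.61 + 0.74] + 0.62 = 1.35 + 0.62 = 1.97.
Reliability = 1.97 / 2.62 = 0.752.

0.752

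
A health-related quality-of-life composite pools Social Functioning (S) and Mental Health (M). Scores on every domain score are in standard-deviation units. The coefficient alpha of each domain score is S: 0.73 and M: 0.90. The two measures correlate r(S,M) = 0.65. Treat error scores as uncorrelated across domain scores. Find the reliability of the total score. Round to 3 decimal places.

Var(S+M) = 2 + 2·[0.65] = 2 + 1.3 = 3.3.
Because errors are independent across components, Cov(Tᵢ,Tⱼ) = Cov(Xᵢ,Xⱼ); the off-diagonal part of the true-score variance is the same as above.
True-score variance = [0.73 + 0.90] + 1.3 = 1.63 + 1.3 = 2.93.
Reliability = 2.93 / 3.3 = 0.888.

0.888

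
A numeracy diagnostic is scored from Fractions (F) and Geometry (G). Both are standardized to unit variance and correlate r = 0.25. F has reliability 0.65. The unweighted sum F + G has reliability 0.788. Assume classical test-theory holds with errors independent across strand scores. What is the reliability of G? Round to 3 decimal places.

0.820

Var(F+G) = 2 + 2·0.25 = 2.500.
True-score variance = ρ_F + ρ_G + 2·0.25, so 0.788 = (0.65 + ρ_G + 0.50) / 2.500.
ρ_G = 0.788·2.500 − 0.65 − 0.50 = 0.820.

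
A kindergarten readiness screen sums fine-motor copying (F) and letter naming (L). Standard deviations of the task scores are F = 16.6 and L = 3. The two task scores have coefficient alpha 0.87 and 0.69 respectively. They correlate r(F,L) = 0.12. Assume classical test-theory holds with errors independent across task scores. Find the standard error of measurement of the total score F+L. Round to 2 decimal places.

6.21

Var(total) = 284.56 + 11.952 = 296.512.
True-score variance = 245.947 + 11.952 = 257.899, so reliability = 0.8698.
Error variance = 296.512 − 257.899 = 38.6128; SEM = √38.6128 = 6.21.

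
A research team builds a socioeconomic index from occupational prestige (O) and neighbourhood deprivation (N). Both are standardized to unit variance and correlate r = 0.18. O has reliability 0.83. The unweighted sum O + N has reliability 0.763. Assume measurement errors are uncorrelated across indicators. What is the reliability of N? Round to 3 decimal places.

Var(O+N) = 2 + 2·0.18 = 2.360.
True-score variance = ρ_O + ρ_N + 2·0.18, so 0.763 = (0.83 + ρ_N + 0.36) / 2.360.
ρ_N = 0.763·2.360 − 0.83 − 0.36 = 0.611.

0.611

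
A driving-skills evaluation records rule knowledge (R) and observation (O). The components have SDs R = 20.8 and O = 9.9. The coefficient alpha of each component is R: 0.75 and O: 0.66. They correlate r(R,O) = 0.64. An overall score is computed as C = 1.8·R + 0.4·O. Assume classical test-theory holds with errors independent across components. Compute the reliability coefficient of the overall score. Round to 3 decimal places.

0.779

Var(C) = 1.8²·20.8² + 0.4²·9.9² + 2·[0.72·20.8·9.9·0.64] = 1417.44 + 189.776 = 1607.21.
With uncorrelated errors the cross-covariances are all true-score covariance, so they carry over unchanged; only the diagonal terms shrink to ρᵢσᵢ².
True-score variance = [1.8²·20.8²·0.75 + 0.4²·9.9²·0.66] + 189.776 = 1061.67 + 189.776 = 1251.44.
Reliability = 1251.44 / 1607.21 = 0.779.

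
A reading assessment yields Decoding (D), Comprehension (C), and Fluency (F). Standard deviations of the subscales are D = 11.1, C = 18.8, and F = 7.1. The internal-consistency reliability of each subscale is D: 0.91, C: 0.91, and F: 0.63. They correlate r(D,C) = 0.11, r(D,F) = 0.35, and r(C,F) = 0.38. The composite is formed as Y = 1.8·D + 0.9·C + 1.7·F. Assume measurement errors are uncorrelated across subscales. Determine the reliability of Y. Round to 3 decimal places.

0.906

Var(Y) = 1.8²·11.1² + 0.9²·18.8² + 1.7²·7.1² + 2·[1.62·11.1·18.8·0.11 + 3.06·11.1·7.1·0.35 + 1.53·18.8·7.1·0.38] = 831.172 + 398.395 = 1229.57.
Under uncorrelated errors the observed covariances equal the true-score covariances, so only the own-variance terms attenuate.
True-score variance = [1.8²·11.1²·0.91 + 0.9²·18.8²·0.91 + 1.7²·7.1²·0.63] + 398.395 = 715.574 + 398.395 = 1113.97.
Reliability = 1113.97 / 1229.57 = 0.906.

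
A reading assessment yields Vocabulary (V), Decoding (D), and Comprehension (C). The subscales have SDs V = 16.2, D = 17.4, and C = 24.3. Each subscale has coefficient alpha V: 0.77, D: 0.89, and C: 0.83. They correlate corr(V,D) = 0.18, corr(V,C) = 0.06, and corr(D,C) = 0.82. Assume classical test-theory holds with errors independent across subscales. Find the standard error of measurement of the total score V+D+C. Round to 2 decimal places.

13.93

Var(total) = 1155.69 + 842.141 = 1997.83.
True-score variance = 961.642 + 842.141 = 1803.78, so reliability = 0.9029.
Error variance = 1997.83 − 1803.78 = 194.048; SEM = √194.048 = 13.93.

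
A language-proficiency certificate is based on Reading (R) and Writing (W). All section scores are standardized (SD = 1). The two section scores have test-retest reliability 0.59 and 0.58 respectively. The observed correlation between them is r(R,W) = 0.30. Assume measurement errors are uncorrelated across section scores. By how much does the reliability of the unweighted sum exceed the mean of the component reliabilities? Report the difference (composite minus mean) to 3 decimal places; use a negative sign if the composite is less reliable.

Var(sum) = 2 + 0.6 = 2.6; true-score variance = 1.17 + 0.6 = 1.77; composite reliability = 0.6808.
Mean component reliability = 0.5850.
Difference = 0.6808 − 0.5850 = 0.096.

0.096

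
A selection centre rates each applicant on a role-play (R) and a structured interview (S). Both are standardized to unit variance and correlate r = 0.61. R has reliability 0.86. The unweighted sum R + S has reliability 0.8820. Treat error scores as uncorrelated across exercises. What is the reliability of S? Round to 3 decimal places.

Var(R+S) = 2 + 2·0.61 = 3.220.
True-score variance = ρ_R + ρ_S + 2·0.61, so 0.8820 = (0.86 + ρ_S + 1.22) / 3.220.
ρ_S = 0.8820·3.220 − 0.86 − 1.22 = 0.760.

0.760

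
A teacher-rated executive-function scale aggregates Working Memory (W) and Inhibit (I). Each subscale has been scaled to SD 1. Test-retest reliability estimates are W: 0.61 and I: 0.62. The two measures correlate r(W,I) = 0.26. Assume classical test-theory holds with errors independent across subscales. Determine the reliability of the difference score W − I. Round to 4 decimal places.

0.4797

Var(W−I) = 1 + 1 − 2·0.26 = 2 − 0.52 = 1.48.
Under uncorrelated errors the observed covariances equal the true-score covariances, so only the own-variance terms attenuate.
True-score variance = [0.61 + 0.62] − 0.52 = 1.23 − 0.52 = 0.71.
Reliability = 0.71 / 1.48 = 0.4797.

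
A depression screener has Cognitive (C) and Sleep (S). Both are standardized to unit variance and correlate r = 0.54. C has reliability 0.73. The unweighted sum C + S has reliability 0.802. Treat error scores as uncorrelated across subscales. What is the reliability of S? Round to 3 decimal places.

0.660

Var(C+S) = 2 + 2·0.54 = 3.080.
True-score variance = ρ_C + ρ_S + 2·0.54, so 0.802 = (0.73 + ρ_S + 1.08) / 3.080.
ρ_S = 0.802·3.080 − 0.73 − 1.08 = 0.660.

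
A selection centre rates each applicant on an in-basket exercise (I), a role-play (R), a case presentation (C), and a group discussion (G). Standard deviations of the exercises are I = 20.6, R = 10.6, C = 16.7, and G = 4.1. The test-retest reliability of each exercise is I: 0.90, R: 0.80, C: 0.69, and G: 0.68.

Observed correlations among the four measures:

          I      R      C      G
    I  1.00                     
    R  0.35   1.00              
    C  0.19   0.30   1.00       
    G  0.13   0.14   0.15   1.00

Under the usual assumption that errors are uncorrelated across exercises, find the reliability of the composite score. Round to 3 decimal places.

0.877

Var(I+R+C+G) = 20.6² + 10.6² + 16.7² + 4.1² + 2·[20.6·10.6·0.35 + 20.6·16.7·0.19 + 20.6·4.1·0.13 + 10.6·16.7·0.30 + 10.6·4.1·0.14 + 16.7·4.1·0.15] = 832.42 + 444.461 = 1276.88.
Because errors are independent across components, Cov(Tᵢ,Tⱼ) = Cov(Xᵢ,Xⱼ); the off-diagonal part of the true-score variance is the same as above.
True-score variance = [20.6²·0.90 + 10.6²·0.80 + 16.7²·0.69 + 4.1²·0.68] + 444.461 = 675.677 + 444.461 = 1120.14.
Reliability = 1120.14 / 1276.88 = 0.877.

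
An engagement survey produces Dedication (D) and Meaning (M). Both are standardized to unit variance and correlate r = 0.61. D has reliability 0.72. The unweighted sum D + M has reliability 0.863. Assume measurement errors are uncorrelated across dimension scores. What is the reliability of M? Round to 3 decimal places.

0.839

Var(D+M) = 2 + 2·0.61 = 3.220.
True-score variance = ρ_D + ρ_M + 2·0.61, so 0.863 = (0.72 + ρ_M + 1.22) / 3.220.
ρ_M = 0.863·3.220 − 0.72 − 1.22 = 0.839.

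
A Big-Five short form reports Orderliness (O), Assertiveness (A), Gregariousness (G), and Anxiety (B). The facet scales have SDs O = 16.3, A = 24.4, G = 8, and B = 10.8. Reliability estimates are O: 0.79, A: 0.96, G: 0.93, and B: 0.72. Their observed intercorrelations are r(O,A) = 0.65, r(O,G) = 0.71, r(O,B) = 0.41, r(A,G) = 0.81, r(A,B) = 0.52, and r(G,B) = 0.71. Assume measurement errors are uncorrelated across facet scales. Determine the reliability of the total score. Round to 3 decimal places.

0.955

Var(O+A+G+B) = 16.3² + 24.4² + 8² + 10.8² + 2·[16.3·24.4·0.65 + 16.3·8·0.71 + 16.3·10.8·0.41 + 24.4·8·0.81 + 24.4·10.8·0.52 + 8·10.8·0.71] = 1041.69 + 1559.53 = 2601.22.
With uncorrelated errors the cross-covariances are all true-score covariance, so they carry over unchanged; only the diagonal terms shrink to ρᵢσᵢ².
True-score variance = [16.3²·0.79 + 24.4²·0.96 + 8²·0.93 + 10.8²·0.72] + 1559.53 = 924.941 + 1559.53 = 2484.47.
Reliability = 2484.47 / 2601.22 = 0.955.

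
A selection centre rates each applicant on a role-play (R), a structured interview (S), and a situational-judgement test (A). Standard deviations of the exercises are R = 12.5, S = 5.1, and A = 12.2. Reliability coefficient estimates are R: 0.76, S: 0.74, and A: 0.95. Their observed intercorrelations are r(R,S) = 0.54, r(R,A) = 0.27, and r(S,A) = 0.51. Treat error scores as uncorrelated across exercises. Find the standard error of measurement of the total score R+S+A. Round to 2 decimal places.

Var(total) = 331.1 + 214.664 = 545.764.
True-score variance = 279.395 + 214.664 = 494.06, so reliability = 0.9053.
Error variance = 545.764 − 494.06 = 51.7046; SEM = √51.7046 = 7.19.

7.19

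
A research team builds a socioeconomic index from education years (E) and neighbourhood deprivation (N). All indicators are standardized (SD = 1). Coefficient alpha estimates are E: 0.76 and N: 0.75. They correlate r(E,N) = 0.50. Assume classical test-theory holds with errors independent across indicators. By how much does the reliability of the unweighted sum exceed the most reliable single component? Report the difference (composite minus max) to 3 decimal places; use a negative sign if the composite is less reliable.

Var(sum) = 2 + 1 = 3; true-score variance = 1.51 + 1 = 2.51; composite reliability = 0.8367.
Max component reliability = 0.7600.
Difference = 0.8367 − 0.7600 = 0.077.

0.077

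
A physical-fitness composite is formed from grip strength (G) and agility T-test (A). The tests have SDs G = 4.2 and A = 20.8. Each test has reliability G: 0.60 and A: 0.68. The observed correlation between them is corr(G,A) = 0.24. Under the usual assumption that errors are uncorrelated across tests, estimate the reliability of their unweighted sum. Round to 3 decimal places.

0.704

Var(G+A) = 4.2² + 20.8² + 2·[4.2·20.8·0.24] = 450.28 + 41.9328 = 492.213.
Because errors are independent across components, Cov(Tᵢ,Tⱼ) = Cov(Xᵢ,Xⱼ); the off-diagonal part of the true-score variance is the same as above.
True-score variance = [4.2²·0.60 + 20.8²·0.68] + 41.9328 = 304.779 + 41.9328 = 346.712.
Reliability = 346.712 / 492.213 = 0.704.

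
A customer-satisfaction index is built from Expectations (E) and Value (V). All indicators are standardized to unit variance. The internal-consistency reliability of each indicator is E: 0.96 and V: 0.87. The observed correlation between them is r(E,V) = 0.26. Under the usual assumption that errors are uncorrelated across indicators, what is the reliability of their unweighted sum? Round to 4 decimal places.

0.9325

Var(E+V) = 2 + 2·[0.26] = 2 + 0.52 = 2.52.
With uncorrelated errors the cross-covariances are all true-score covariance, so they carry over unchanged; only the diagonal terms shrink to ρᵢσᵢ².
True-score variance = [0.96 + 0.87] + 0.52 = 1.83 + 0.52 = 2.35.
Reliability = 2.35 / 2.52 = 0.9325.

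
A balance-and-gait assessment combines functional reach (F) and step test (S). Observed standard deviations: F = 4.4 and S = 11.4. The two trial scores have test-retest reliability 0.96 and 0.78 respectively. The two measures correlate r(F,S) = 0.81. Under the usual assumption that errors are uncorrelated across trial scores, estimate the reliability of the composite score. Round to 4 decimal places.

Var(F+S) = 4.4² + 11.4² + 2·[4.4·11.4·0.81] = 149.32 + 81.2592 = 230.579.
With uncorrelated errors the cross-covariances are all true-score covariance, so they carry over unchanged; only the diagonal terms shrink to ρᵢσᵢ².
True-score variance = [4.4²·0.96 + 11.4²·0.78] + 81.2592 = 119.954 + 81.2592 = 201.214.
Reliability = 201.214 / 230.579 = 0.8726.

0.8726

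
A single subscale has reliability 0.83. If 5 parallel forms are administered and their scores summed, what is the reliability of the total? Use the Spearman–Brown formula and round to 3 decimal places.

ρ_k = kρ / (1 + (k−1)ρ) = 5·0.83 / (1 + 4·0.83) = 4.150 / 4.320 = 0.961.

0.961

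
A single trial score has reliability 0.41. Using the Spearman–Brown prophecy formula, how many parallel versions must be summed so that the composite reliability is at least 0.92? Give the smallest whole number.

17

k ≥ ρ*(1−ρ₁)/(ρ₁(1−ρ*)) = 0.92·0.59 / (0.41·0.08) = 16.549.
Smallest integer k = 17.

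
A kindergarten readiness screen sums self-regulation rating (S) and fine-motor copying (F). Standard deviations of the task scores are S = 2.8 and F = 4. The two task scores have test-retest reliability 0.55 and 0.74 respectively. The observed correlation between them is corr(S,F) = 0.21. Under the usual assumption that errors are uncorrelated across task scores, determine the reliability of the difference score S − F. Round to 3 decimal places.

0.598

Var(S−F) = 2.8² + 4² − 2·2.8·4·0.21 = 23.84 − 4.704 = 19.136.
Under uncorrelated errors the observed covariances equal the true-score covariances, so only the own-variance terms attenuate.
True-score variance = [2.8²·0.55 + 4²·0.74] − 4.704 = 16.152 − 4.704 = 11.448.
Reliability = 11.448 / 19.136 = 0.598.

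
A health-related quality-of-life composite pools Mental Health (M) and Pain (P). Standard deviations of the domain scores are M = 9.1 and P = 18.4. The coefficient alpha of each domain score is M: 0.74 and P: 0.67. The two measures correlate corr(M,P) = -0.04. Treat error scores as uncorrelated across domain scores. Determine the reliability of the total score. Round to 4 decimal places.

0.6734

Var(M+P) = 9.1² + 18.4² + 2·[9.1·18.4·(-0.04)] = 421.37 − 13.3952 = 407.975.
Under uncorrelated errors the observed covariances equal the true-score covariances, so only the own-variance terms attenuate.
True-score variance = [9.1²·0.74 + 18.4²·0.67] − 13.3952 = 288.115 − 13.3952 = 274.719.
Reliability = 274.719 / 407.975 = 0.6734.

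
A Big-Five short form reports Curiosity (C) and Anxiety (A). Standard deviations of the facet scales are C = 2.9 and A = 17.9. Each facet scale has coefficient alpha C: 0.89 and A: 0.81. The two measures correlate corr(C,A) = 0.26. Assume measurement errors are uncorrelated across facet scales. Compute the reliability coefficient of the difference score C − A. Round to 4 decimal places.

Var(C−A) = 2.9² + 17.9² − 2·2.9·17.9·0.26 = 328.82 − 26.9932 = 301.827.
With uncorrelated errors the cross-covariances are all true-score covariance, so they carry over unchanged; only the diagonal terms shrink to ρᵢσᵢ².
True-score variance = [2.9²·0.89 + 17.9²·0.81] − 26.9932 = 267.017 − 26.9932 = 240.024.
Reliability = 240.024 / 301.827 = 0.7952.

0.7952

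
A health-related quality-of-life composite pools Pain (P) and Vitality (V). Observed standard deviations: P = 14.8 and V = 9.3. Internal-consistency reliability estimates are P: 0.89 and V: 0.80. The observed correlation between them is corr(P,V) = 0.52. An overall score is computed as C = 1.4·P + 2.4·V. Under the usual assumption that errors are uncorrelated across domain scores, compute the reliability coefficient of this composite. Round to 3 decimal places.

0.896

Var(C) = 1.4²·14.8² + 2.4²·9.3² + 2·[3.36·14.8·9.3·0.52] = 927.501 + 480.969 = 1408.47.
Because errors are independent across components, Cov(Tᵢ,Tⱼ) = Cov(Xᵢ,Xⱼ); the off-diagonal part of the true-score variance is the same as above.
True-score variance = [1.4²·14.8²·0.89 + 2.4²·9.3²·0.80] + 480.969 = 780.639 + 480.969 = 1261.61.
Reliability = 1261.61 / 1408.47 = 0.896.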